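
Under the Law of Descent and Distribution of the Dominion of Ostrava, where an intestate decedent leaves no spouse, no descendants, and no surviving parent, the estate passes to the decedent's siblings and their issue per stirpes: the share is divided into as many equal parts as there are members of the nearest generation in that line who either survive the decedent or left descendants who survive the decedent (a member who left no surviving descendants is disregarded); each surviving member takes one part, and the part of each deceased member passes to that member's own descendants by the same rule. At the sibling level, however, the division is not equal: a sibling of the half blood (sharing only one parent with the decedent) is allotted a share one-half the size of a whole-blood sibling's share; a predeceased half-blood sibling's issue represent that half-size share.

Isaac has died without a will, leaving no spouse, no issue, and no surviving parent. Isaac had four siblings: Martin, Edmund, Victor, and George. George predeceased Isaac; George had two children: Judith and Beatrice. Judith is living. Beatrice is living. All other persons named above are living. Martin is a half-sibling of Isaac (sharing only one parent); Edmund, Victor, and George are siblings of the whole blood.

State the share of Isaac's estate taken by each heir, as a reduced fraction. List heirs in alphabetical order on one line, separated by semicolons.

Beatrice 1/7; Edmund 2/7; Judith 1/7; Martin 1/7; Victor 2/7

No spouse, descendants, or parent survives, so the estate passes to Isaac's siblings per stirpes.
Half-blood siblings count for one-half the weight of whole-blood siblings at the initial division.
Dividing 1 in proportion to weights (total weight 7/2): Martin (weight 1/2) → 1/7; Edmund (weight 1) → 2/7; Victor (weight 1) → 2/7; George (weight 1) → 2/7.
Martin is living and takes 1/7.
Edmund is living and takes 2/7.
Victor is living and takes 2/7.
George predeceased; the 2/7 allotted to George's branch passes to George's issue by representation.
The 2/7 is divided into 2 equal shares of 1/7 among Judith, Beatrice.
Judith is living and takes 1/7.
Beatrice is living and takes 1/7.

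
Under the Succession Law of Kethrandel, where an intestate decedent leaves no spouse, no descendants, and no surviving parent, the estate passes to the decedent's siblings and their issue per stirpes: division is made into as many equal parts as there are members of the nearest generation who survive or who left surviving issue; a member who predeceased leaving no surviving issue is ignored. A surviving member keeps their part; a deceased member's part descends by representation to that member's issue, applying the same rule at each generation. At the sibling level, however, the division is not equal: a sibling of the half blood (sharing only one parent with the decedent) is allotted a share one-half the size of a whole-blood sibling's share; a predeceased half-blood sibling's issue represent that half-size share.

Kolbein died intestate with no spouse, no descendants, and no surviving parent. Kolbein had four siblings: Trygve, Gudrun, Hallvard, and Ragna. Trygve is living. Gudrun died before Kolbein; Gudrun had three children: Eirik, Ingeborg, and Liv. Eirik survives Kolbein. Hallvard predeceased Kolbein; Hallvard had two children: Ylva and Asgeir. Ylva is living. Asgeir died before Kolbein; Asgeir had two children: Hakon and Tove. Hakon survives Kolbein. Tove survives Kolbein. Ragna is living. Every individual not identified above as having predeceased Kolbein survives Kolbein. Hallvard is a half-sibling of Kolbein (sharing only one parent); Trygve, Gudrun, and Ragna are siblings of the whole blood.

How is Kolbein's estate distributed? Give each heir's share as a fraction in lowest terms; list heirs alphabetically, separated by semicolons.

Eirik 2/21; Hakon 1/28; Ingeborg 2/21; Liv 2/21; Ragna 2/7; Tove 1/28; Trygve 2/7; Ylva 1/14

No spouse, descendants, or parent survives, so the estate passes to Kolbein's siblings per stirpes.
Half-blood siblings count for one-half the weight of whole-blood siblings at the initial division.
Dividing 1 in proportion to weights (total weight 7/2): Trygve (weight 1) → 2/7; Gudrun (weight 1) → 2/7; Hallvard (weight 1/2) → 1/7; Ragna (weight 1) → 2/7.
Trygve is living and takes 2/7.
Gudrun predeceased; the 2/7 allotted to Gudrun's branch passes to Gudrun's issue by representation.
The 2/7 is divided into 3 equal shares of 2/21 among Eirik, Ingeborg, Liv.
Eirik is living and takes 2/21.
Ingeborg is living and takes 2/21.
Liv is living and takes 2/21.
Hallvard predeceased; the 1/7 allotted to Hallvard's branch passes to Hallvard's issue by representation.
The 1/7 is divided into 2 equal shares of 1/14 among Ylva, Asgeir.
Ylva is living and takes 1/14.
Asgeir predeceased; the 1/14 allotted to Asgeir's branch passes to Asgeir's issue by representation.
The 1/14 is divided into 2 equal shares of 1/28 among Hakon, Tove.
Hakon is living and takes 1/28.
Tove is living and takes 1/28.
Ragna is living and takes 2/7.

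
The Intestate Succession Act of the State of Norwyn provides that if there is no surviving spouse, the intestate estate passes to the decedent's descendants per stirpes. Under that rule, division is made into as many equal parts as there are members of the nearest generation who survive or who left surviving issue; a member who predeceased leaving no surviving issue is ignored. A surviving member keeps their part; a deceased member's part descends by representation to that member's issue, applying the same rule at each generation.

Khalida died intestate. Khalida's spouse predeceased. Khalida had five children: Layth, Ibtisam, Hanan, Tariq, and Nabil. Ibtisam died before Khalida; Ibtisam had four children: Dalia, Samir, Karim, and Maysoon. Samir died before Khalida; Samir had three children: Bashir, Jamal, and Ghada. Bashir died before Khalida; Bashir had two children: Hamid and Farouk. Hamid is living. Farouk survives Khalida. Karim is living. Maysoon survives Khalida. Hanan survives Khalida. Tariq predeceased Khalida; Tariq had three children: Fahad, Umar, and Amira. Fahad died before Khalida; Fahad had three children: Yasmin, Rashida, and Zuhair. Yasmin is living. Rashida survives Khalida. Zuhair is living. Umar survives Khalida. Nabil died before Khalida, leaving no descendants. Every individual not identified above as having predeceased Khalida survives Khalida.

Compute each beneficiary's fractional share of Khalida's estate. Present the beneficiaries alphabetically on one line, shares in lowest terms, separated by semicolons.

There is no surviving spouse, so the entire estate passes to Khalida's descendants per stirpes.
Nabil left no surviving issue, so that branch lapses and is disregarded.
The estate is divided into 4 equal shares of 1/4 among Layth, Ibtisam, Hanan, Tariq.
Layth is living and takes 1/4.
Ibtisam predeceased; the 1/4 allotted to Ibtisam's branch passes to Ibtisam's issue by representation.
The 1/4 is divided into 4 equal shares of 1/16 among Dalia, Samir, Karim, Maysoon.
Dalia is living and takes 1/16.
Samir predeceased; the 1/16 allotted to Samir's branch passes to Samir's issue by representation.
The 1/16 is divided into 3 equal shares of 1/48 among Bashir, Jamal, Ghada.
Bashir predeceased; the 1/48 allotted to Bashir's branch passes to Bashir's issue by representation.
The 1/48 is divided into 2 equal shares of 1/96 among Hamid, Farouk.
Hamid is living and takes 1/96.
Farouk is living and takes 1/96.
Jamal is living and takes 1/48.
Ghada is living and takes 1/48.
Karim is living and takes 1/16.
Maysoon is living and takes 1/16.
Hanan is living and takes 1/4.
Tariq predeceased; the 1/4 allotted to Tariq's branch passes to Tariq's issue by representation.
The 1/4 is divided into 3 equal shares of 1/12 among Fahad, Umar, Amira.
Fahad predeceased; the 1/12 allotted to Fahad's branch passes to Fahad's issue by representation.
The 1/12 is divided into 3 equal shares of 1/36 among Yasmin, Rashida, Zuhair.
Yasmin is living and takes 1/36.
Rashida is living and takes 1/36.
Zuhair is living and takes 1/36.
Umar is living and takes 1/12.
Amira is living and takes 1/12.

Amira 1/12; Dalia 1/16; Farouk 1/96; Ghada 1/48; Hamid 1/96; Hanan 1/4; Jamal 1/48; Karim 1/16; Layth 1/4; Maysoon 1/16; Rashida 1/36; Umar 1/12; Yasmin 1/36; Zuhair 1/36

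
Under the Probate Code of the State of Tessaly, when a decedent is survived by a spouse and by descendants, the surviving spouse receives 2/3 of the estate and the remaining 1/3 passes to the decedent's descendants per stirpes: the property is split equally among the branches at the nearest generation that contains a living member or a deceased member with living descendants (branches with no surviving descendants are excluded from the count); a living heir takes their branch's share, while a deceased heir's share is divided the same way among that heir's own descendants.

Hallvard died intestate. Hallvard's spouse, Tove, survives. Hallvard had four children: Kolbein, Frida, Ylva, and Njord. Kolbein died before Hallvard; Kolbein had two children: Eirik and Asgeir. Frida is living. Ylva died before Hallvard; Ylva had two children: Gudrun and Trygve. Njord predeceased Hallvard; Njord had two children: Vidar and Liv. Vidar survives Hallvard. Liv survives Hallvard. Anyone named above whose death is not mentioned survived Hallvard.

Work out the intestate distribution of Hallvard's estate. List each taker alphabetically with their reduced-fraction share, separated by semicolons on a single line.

Asgeir 1/24; Eirik 1/24; Frida 1/12; Gudrun 1/24; Liv 1/24; Tove 2/3; Trygve 1/24; Vidar 1/24

Tove, as surviving spouse, takes 2/3.
The remaining 1/3 passes to Hallvard's descendants per stirpes.
The 1/3 is divided into 4 equal shares of 1/12 among Kolbein, Frida, Ylva, Njord.
Kolbein predeceased; the 1/12 allotted to Kolbein's branch passes to Kolbein's issue by representation.
The 1/12 is divided into 2 equal shares of 1/24 among Eirik, Asgeir.
Eirik is living and takes 1/24.
Asgeir is living and takes 1/24.
Frida is living and takes 1/12.
Ylva predeceased; the 1/12 allotted to Ylva's branch passes to Ylva's issue by representation.
The 1/12 is divided into 2 equal shares of 1/24 among Gudrun, Trygve.
Gudrun is living and takes 1/24.
Trygve is living and takes 1/24.
Njord predeceased; the 1/12 allotted to Njord's branch passes to Njord's issue by representation.
The 1/12 is divided into 2 equal shares of 1/24 among Vidar, Liv.
Vidar is living and takes 1/24.
Liv is living and takes 1/24.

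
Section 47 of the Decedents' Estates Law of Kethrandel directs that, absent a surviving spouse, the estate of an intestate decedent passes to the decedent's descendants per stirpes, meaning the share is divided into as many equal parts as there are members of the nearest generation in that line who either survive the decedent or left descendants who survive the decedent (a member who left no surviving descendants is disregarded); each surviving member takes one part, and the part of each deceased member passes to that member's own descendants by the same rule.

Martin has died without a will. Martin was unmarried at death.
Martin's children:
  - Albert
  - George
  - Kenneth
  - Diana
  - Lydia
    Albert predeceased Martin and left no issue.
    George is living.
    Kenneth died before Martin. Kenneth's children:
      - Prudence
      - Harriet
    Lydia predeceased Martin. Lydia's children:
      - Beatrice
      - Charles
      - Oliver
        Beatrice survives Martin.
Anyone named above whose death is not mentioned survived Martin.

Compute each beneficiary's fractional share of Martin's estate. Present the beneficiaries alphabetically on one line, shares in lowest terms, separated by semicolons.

There is no surviving spouse, so the entire estate passes to Martin's descendants per stirpes.
Albert left no surviving issue, so that branch lapses and is disregarded.
The estate is divided into 4 equal shares of 1/4 among George, Kenneth, Diana, Lydia.
George is living and takes 1/4.
Kenneth predeceased; the 1/4 allotted to Kenneth's branch passes to Kenneth's issue by representation.
The 1/4 is divided into 2 equal shares of 1/8 among Prudence, Harriet.
Prudence is living and takes 1/8.
Harriet is living and takes 1/8.
Diana is living and takes 1/4.
Lydia predeceased; the 1/4 allotted to Lydia's branch passes to Lydia's issue by representation.
The 1/4 is divided into 3 equal shares of 1/12 among Beatrice, Charles, Oliver.
Beatrice is living and takes 1/12.
Charles is living and takes 1/12.
Oliver is living and takes 1/12.

Beatrice 1/12; Charles 1/12; Diana 1/4; George 1/4; Harriet 1/8; Oliver 1/12; Prudence 1/8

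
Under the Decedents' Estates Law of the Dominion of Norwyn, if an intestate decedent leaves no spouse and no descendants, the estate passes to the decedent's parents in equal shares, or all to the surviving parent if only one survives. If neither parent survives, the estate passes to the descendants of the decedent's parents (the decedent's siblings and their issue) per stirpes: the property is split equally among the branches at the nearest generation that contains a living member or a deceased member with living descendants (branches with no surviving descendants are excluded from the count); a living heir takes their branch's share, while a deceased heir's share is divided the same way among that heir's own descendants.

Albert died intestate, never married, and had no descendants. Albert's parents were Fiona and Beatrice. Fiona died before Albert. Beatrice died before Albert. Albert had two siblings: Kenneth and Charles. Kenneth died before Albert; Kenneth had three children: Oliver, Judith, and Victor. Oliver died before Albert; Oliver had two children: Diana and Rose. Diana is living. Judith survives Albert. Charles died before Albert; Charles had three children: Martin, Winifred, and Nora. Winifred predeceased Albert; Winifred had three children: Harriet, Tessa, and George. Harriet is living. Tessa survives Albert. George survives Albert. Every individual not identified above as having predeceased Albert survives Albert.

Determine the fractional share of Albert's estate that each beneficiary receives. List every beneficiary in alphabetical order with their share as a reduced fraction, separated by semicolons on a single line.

Diana 1/12; George 1/18; Harriet 1/18; Judith 1/6; Martin 1/6; Nora 1/6; Rose 1/12; Tessa 1/18; Victor 1/6

Neither parent survives and there are no descendants, so the estate passes to Albert's siblings and their issue per stirpes.
The estate is divided into 2 equal shares of 1/2 among Kenneth, Charles.
Kenneth predeceased; the 1/2 allotted to Kenneth's branch passes to Kenneth's issue by representation.
The 1/2 is divided into 3 equal shares of 1/6 among Oliver, Judith, Victor.
Oliver predeceased; the 1/6 allotted to Oliver's branch passes to Oliver's issue by representation.
The 1/6 is divided into 2 equal shares of 1/12 among Diana, Rose.
Diana is living and takes 1/12.
Rose is living and takes 1/12.
Judith is living and takes 1/6.
Victor is living and takes 1/6.
Charles predeceased; the 1/2 allotted to Charles's branch passes to Charles's issue by representation.
The 1/2 is divided into 3 equal shares of 1/6 among Martin, Winifred, Nora.
Martin is living and takes 1/6.
Winifred predeceased; the 1/6 allotted to Winifred's branch passes to Winifred's issue by representation.
The 1/6 is divided into 3 equal shares of 1/18 among Harriet, Tessa, George.
Harriet is living and takes 1/18.
Tessa is living and takes 1/18.
George is living and takes 1/18.
Nora is living and takes 1/6.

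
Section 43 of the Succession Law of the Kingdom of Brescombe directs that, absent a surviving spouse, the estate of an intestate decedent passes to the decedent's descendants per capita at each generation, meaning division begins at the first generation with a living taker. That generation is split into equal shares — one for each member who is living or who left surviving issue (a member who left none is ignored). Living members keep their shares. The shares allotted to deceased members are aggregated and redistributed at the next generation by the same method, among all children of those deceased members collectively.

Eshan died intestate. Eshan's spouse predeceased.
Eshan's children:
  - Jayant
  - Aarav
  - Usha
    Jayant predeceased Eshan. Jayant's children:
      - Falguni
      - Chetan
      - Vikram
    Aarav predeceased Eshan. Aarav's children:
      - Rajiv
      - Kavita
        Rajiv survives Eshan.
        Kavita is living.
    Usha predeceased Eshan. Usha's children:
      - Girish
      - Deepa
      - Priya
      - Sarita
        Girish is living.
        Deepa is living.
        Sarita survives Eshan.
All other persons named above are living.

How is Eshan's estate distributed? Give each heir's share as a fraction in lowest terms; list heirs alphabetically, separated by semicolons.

There is no surviving spouse, so the entire estate passes to Eshan's descendants per capita at each generation.
No one at generation 1 (Jayant, Aarav, Usha) is living; moving to the next generation.
At generation 2 (Falguni, Chetan, Vikram, Rajiv, Kavita, Girish, Deepa, Priya, Sarita) there are 9 shares of (1)/9 = 1/9 each.
Living: Falguni, Chetan, Vikram, Rajiv, Kavita, Girish, Deepa, Priya, and Sarita — each takes 1/9.

Chetan 1/9; Deepa 1/9; Falguni 1/9; Girish 1/9; Kavita 1/9; Priya 1/9; Rajiv 1/9; Sarita 1/9; Vikram 1/9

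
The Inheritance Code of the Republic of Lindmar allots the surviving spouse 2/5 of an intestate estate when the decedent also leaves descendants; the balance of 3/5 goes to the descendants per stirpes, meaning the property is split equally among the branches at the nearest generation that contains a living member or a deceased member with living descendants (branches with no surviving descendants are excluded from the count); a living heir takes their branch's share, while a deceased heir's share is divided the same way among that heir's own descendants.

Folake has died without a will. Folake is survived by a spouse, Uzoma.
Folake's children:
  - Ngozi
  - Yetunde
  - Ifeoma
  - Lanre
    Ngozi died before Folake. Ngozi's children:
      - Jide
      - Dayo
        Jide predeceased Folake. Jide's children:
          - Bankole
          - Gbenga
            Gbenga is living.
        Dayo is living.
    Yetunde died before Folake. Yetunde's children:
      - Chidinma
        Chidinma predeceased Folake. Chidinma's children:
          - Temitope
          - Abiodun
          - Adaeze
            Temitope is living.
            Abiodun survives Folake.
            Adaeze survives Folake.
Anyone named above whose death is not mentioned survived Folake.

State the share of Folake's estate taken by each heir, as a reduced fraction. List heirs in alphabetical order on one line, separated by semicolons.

Uzoma, as surviving spouse, takes 2/5.
The remaining 3/5 passes to Folake's descendants per stirpes.
The 3/5 is divided into 4 equal shares of 3/20 among Ngozi, Yetunde, Ifeoma, Lanre.
Ngozi predeceased; the 3/20 allotted to Ngozi's branch passes to Ngozi's issue by representation.
The 3/20 is divided into 2 equal shares of 3/40 among Jide, Dayo.
Jide predeceased; the 3/40 allotted to Jide's branch passes to Jide's issue by representation.
The 3/40 is divided into 2 equal shares of 3/80 among Bankole, Gbenga.
Bankole is living and takes 3/80.
Gbenga is living and takes 3/80.
Dayo is living and takes 3/40.
Yetunde predeceased; the 3/20 allotted to Yetunde's branch passes to Yetunde's issue by representation.
Chidinma's line is the sole branch at this level, so the full 3/20 passes to Chidinma's issue by representation.
The 3/20 is divided into 3 equal shares of 1/20 among Temitope, Abiodun, Adaeze.
Temitope is living and takes 1/20.
Abiodun is living and takes 1/20.
Adaeze is living and takes 1/20.
Ifeoma is living and takes 3/20.
Lanre is living and takes 3/20.

Abiodun 1/20; Adaeze 1/20; Bankole 3/80; Dayo 3/40; Gbenga 3/80; Ifeoma 3/20; Lanre 3/20; Temitope 1/20; Uzoma 2/5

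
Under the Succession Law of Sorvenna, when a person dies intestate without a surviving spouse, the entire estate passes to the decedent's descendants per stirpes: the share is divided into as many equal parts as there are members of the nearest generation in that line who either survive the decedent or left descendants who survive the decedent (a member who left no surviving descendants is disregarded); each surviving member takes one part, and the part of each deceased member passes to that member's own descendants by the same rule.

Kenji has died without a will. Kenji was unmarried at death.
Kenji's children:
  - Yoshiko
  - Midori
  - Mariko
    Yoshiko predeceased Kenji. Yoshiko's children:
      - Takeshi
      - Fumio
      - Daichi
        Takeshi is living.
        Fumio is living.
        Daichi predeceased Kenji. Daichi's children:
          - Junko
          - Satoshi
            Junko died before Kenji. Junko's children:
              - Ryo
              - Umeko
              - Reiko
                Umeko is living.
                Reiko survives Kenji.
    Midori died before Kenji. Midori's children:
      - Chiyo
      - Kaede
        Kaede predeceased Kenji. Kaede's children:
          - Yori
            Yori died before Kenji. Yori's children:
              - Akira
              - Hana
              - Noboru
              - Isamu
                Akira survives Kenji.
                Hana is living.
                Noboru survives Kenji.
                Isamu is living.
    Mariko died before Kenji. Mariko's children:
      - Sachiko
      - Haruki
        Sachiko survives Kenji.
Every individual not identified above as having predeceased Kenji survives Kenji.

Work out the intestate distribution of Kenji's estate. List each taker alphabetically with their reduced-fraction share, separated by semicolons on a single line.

There is no surviving spouse, so the entire estate passes to Kenji's descendants per stirpes.
The estate is divided into 3 equal shares of 1/3 among Yoshiko, Midori, Mariko.
Yoshiko predeceased; the 1/3 allotted to Yoshiko's branch passes to Yoshiko's issue by representation.
The 1/3 is divided into 3 equal shares of 1/9 among Takeshi, Fumio, Daichi.
Takeshi is living and takes 1/9.
Fumio is living and takes 1/9.
Daichi predeceased; the 1/9 allotted to Daichi's branch passes to Daichi's issue by representation.
The 1/9 is divided into 2 equal shares of 1/18 among Junko, Satoshi.
Junko predeceased; the 1/18 allotted to Junko's branch passes to Junko's issue by representation.
The 1/18 is divided into 3 equal shares of 1/54 among Ryo, Umeko, Reiko.
Ryo is living and takes 1/54.
Umeko is living and takes 1/54.
Reiko is living and takes 1/54.
Satoshi is living and takes 1/18.
Midori predeceased; the 1/3 allotted to Midori's branch passes to Midori's issue by representation.
The 1/3 is divided into 2 equal shares of 1/6 among Chiyo, Kaede.
Chiyo is living and takes 1/6.
Kaede predeceased; the 1/6 allotted to Kaede's branch passes to Kaede's issue by representation.
Yori's line is the sole branch at this level, so the full 1/6 passes to Yori's issue by representation.
The 1/6 is divided into 4 equal shares of 1/24 among Akira, Hana, Noboru, Isamu.
Akira is living and takes 1/24.
Hana is living and takes 1/24.
Noboru is living and takes 1/24.
Isamu is living and takes 1/24.
Mariko predeceased; the 1/3 allotted to Mariko's branch passes to Mariko's issue by representation.
The 1/3 is divided into 2 equal shares of 1/6 among Sachiko, Haruki.
Sachiko is living and takes 1/6.
Haruki is living and takes 1/6.

Akira 1/24; Chiyo 1/6; Fumio 1/9; Hana 1/24; Haruki 1/6; Isamu 1/24; Noboru 1/24; Reiko 1/54; Ryo 1/54; Sachiko 1/6; Satoshi 1/18; Takeshi 1/9; Umeko 1/54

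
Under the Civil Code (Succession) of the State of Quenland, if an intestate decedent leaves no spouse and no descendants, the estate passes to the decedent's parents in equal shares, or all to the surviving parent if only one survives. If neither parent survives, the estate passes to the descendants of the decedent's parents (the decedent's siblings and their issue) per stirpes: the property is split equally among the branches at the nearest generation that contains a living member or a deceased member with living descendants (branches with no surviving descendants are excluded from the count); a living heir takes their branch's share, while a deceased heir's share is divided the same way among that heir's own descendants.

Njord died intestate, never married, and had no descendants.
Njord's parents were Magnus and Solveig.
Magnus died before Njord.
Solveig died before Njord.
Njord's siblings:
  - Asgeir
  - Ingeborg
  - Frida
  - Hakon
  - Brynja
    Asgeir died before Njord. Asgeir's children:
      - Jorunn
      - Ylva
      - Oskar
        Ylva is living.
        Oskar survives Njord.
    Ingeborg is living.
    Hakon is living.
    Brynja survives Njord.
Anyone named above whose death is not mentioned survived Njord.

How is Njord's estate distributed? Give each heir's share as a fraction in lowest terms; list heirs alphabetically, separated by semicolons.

Neither parent survives and there are no descendants, so the estate passes to Njord's siblings and their issue per stirpes.
The estate is divided into 5 equal shares of 1/5 among Asgeir, Ingeborg, Frida, Hakon, Brynja.
Asgeir predeceased; the 1/5 allotted to Asgeir's branch passes to Asgeir's issue by representation.
The 1/5 is divided into 3 equal shares of 1/15 among Jorunn, Ylva, Oskar.
Jorunn is living and takes 1/15.
Ylva is living and takes 1/15.
Oskar is living and takes 1/15.
Ingeborg is living and takes 1/5.
Frida is living and takes 1/5.
Hakon is living and takes 1/5.
Brynja is living and takes 1/5.

Brynja 1/5; Frida 1/5; Hakon 1/5; Ingeborg 1/5; Jorunn 1/15; Oskar 1/15; Ylva 1/15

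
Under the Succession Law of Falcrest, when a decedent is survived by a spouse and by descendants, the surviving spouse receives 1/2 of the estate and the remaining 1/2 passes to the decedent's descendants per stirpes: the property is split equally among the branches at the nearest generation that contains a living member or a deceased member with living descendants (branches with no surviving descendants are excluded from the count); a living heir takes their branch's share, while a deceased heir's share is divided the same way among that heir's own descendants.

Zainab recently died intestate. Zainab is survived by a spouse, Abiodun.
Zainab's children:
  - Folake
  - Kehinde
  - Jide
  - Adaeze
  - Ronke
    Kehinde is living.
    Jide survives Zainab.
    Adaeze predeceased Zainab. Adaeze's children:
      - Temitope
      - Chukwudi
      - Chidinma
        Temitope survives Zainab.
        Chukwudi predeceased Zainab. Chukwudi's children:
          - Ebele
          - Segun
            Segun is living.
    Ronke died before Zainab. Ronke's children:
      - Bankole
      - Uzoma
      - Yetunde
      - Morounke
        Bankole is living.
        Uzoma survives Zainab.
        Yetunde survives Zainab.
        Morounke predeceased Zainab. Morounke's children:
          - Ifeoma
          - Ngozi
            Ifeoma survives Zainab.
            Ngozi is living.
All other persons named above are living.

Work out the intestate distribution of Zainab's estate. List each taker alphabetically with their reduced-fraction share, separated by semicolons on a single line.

Abiodun 1/2; Bankole 1/40; Chidinma 1/30; Ebele 1/60; Folake 1/10; Ifeoma 1/80; Jide 1/10; Kehinde 1/10; Ngozi 1/80; Segun 1/60; Temitope 1/30; Uzoma 1/40; Yetunde 1/40

Abiodun, as surviving spouse, takes 1/2.
The remaining 1/2 passes to Zainab's descendants per stirpes.
The 1/2 is divided into 5 equal shares of 1/10 among Folake, Kehinde, Jide, Adaeze, Ronke.
Folake is living and takes 1/10.
Kehinde is living and takes 1/10.
Jide is living and takes 1/10.
Adaeze predeceased; the 1/10 allotted to Adaeze's branch passes to Adaeze's issue by representation.
The 1/10 is divided into 3 equal shares of 1/30 among Temitope, Chukwudi, Chidinma.
Temitope is living and takes 1/30.
Chukwudi predeceased; the 1/30 allotted to Chukwudi's branch passes to Chukwudi's issue by representation.
The 1/30 is divided into 2 equal shares of 1/60 among Ebele, Segun.
Ebele is living and takes 1/60.
Segun is living and takes 1/60.
Chidinma is living and takes 1/30.
Ronke predeceased; the 1/10 allotted to Ronke's branch passes to Ronke's issue by representation.
The 1/10 is divided into 4 equal shares of 1/40 among Bankole, Uzoma, Yetunde, Morounke.
Bankole is living and takes 1/40.
Uzoma is living and takes 1/40.
Yetunde is living and takes 1/40.
Morounke predeceased; the 1/40 allotted to Morounke's branch passes to Morounke's issue by representation.
The 1/40 is divided into 2 equal shares of 1/80 among Ifeoma, Ngozi.
Ifeoma is living and takes 1/80.
Ngozi is living and takes 1/80.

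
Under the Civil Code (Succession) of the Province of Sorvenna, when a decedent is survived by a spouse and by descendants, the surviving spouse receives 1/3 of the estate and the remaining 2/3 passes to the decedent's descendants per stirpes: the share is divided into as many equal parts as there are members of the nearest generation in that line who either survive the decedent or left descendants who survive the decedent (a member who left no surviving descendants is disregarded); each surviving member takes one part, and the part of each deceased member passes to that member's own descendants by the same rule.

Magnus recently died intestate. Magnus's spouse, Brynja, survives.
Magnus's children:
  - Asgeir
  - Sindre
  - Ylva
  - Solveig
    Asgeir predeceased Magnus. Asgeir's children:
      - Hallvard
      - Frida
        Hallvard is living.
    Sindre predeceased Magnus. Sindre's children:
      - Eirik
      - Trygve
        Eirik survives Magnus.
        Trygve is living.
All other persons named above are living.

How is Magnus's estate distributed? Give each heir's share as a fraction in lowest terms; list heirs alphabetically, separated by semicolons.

Brynja, as surviving spouse, takes 1/3.
The remaining 2/3 passes to Magnus's descendants per stirpes.
The 2/3 is divided into 4 equal shares of 1/6 among Asgeir, Sindre, Ylva, Solveig.
Asgeir predeceased; the 1/6 allotted to Asgeir's branch passes to Asgeir's issue by representation.
The 1/6 is divided into 2 equal shares of 1/12 among Hallvard, Frida.
Hallvard is living and takes 1/12.
Frida is living and takes 1/12.
Sindre predeceased; the 1/6 allotted to Sindre's branch passes to Sindre's issue by representation.
The 1/6 is divided into 2 equal shares of 1/12 among Eirik, Trygve.
Eirik is living and takes 1/12.
Trygve is living and takes 1/12.
Ylva is living and takes 1/6.
Solveig is living and takes 1/6.

Brynja 1/3; Eirik 1/12; Frida 1/12; Hallvard 1/12; Solveig 1/6; Trygve 1/12; Ylva 1/6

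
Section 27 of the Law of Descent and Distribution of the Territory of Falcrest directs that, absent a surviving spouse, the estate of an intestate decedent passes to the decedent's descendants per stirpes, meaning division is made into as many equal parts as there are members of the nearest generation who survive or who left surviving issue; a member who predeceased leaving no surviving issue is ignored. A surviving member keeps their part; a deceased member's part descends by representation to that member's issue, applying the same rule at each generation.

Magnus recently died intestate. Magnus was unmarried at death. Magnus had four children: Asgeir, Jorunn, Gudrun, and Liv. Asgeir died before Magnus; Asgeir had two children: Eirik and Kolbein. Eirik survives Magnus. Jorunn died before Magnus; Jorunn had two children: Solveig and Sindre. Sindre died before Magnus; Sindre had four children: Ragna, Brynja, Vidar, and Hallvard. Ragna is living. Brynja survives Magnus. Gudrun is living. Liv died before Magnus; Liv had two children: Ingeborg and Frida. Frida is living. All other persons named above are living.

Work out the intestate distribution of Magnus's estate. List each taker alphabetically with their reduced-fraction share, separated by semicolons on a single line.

Brynja 1/32; Eirik 1/8; Frida 1/8; Gudrun 1/4; Hallvard 1/32; Ingeborg 1/8; Kolbein 1/8; Ragna 1/32; Solveig 1/8; Vidar 1/32

There is no surviving spouse, so the entire estate passes to Magnus's descendants per stirpes.
The estate is divided into 4 equal shares of 1/4 among Asgeir, Jorunn, Gudrun, Liv.
Asgeir predeceased; the 1/4 allotted to Asgeir's branch passes to Asgeir's issue by representation.
The 1/4 is divided into 2 equal shares of 1/8 among Eirik, Kolbein.
Eirik is living and takes 1/8.
Kolbein is living and takes 1/8.
Jorunn predeceased; the 1/4 allotted to Jorunn's branch passes to Jorunn's issue by representation.
The 1/4 is divided into 2 equal shares of 1/8 among Solveig, Sindre.
Solveig is living and takes 1/8.
Sindre predeceased; the 1/8 allotted to Sindre's branch passes to Sindre's issue by representation.
The 1/8 is divided into 4 equal shares of 1/32 among Ragna, Brynja, Vidar, Hallvard.
Ragna is living and takes 1/32.
Brynja is living and takes 1/32.
Vidar is living and takes 1/32.
Hallvard is living and takes 1/32.
Gudrun is living and takes 1/4.
Liv predeceased; the 1/4 allotted to Liv's branch passes to Liv's issue by representation.
The 1/4 is divided into 2 equal shares of 1/8 among Ingeborg, Frida.
Ingeborg is living and takes 1/8.
Frida is living and takes 1/8.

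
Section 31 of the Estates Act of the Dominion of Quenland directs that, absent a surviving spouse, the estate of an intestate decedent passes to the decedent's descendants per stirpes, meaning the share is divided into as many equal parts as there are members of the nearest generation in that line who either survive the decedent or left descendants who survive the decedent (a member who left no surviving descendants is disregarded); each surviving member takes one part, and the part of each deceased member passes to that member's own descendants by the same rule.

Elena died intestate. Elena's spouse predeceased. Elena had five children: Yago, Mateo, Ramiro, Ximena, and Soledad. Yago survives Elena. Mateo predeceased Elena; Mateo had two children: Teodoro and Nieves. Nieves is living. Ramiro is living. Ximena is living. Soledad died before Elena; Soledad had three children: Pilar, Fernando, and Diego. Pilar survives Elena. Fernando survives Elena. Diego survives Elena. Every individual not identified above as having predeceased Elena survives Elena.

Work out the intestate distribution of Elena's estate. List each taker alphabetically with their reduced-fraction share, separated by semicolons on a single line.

Diego 1/15; Fernando 1/15; Nieves 1/10; Pilar 1/15; Ramiro 1/5; Teodoro 1/10; Ximena 1/5; Yago 1/5

There is no surviving spouse, so the entire estate passes to Elena's descendants per stirpes.
The estate is divided into 5 equal shares of 1/5 among Yago, Mateo, Ramiro, Ximena, Soledad.
Yago is living and takes 1/5.
Mateo predeceased; the 1/5 allotted to Mateo's branch passes to Mateo's issue by representation.
The 1/5 is divided into 2 equal shares of 1/10 among Teodoro, Nieves.
Teodoro is living and takes 1/10.
Nieves is living and takes 1/10.
Ramiro is living and takes 1/5.
Ximena is living and takes 1/5.
Soledad predeceased; the 1/5 allotted to Soledad's branch passes to Soledad's issue by representation.
The 1/5 is divided into 3 equal shares of 1/15 among Pilar, Fernando, Diego.
Pilar is living and takes 1/15.
Fernando is living and takes 1/15.
Diego is living and takes 1/15.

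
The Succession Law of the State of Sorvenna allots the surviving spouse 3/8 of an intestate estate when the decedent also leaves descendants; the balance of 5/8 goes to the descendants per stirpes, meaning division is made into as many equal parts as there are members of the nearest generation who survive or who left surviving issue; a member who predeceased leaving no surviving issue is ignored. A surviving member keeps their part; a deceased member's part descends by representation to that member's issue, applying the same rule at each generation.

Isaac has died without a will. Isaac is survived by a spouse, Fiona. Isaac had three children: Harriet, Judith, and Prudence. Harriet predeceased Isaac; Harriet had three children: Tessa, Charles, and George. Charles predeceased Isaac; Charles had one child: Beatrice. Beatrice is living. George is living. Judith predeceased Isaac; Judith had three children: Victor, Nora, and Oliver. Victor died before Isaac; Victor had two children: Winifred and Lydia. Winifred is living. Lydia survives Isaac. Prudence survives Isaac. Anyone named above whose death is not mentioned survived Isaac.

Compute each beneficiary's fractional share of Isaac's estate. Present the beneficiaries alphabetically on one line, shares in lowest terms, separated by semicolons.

Fiona, as surviving spouse, takes 3/8.
The remaining 5/8 passes to Isaac's descendants per stirpes.
The 5/8 is divided into 3 equal shares of 5/24 among Harriet, Judith, Prudence.
Harriet predeceased; the 5/24 allotted to Harriet's branch passes to Harriet's issue by representation.
The 5/24 is divided into 3 equal shares of 5/72 among Tessa, Charles, George.
Tessa is living and takes 5/72.
Charles predeceased; the 5/72 allotted to Charles's branch passes to Charles's issue by representation.
Beatrice is the sole taker at this level and receives the full 5/72.
George is living and takes 5/72.
Judith predeceased; the 5/24 allotted to Judith's branch passes to Judith's issue by representation.
The 5/24 is divided into 3 equal shares of 5/72 among Victor, Nora, Oliver.
Victor predeceased; the 5/72 allotted to Victor's branch passes to Victor's issue by representation.
The 5/72 is divided into 2 equal shares of 5/144 among Winifred, Lydia.
Winifred is living and takes 5/144.
Lydia is living and takes 5/144.
Nora is living and takes 5/72.
Oliver is living and takes 5/72.
Prudence is living and takes 5/24.

Beatrice 5/72; Fiona 3/8; George 5/72; Lydia 5/144; Nora 5/72; Oliver 5/72; Prudence 5/24; Tessa 5/72; Winifred 5/144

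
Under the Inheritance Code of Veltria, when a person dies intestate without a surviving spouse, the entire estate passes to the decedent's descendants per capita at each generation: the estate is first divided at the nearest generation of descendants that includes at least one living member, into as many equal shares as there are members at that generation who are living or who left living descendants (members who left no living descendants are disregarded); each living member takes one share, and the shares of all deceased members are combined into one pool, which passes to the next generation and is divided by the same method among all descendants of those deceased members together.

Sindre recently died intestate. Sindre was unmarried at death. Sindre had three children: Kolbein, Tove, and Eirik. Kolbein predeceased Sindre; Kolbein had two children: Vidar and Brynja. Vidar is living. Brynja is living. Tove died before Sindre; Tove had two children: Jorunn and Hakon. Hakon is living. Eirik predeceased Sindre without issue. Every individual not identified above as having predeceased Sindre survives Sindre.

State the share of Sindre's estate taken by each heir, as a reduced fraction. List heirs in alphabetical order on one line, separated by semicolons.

There is no surviving spouse, so the entire estate passes to Sindre's descendants per capita at each generation.
No one at generation 1 (Kolbein, Tove) is living; moving to the next generation.
At generation 2 (Vidar, Brynja, Jorunn, Hakon) there are 4 shares of (1)/4 = 1/4 each.
Living: Vidar, Brynja, Jorunn, and Hakon — each takes 1/4.

Brynja 1/4; Hakon 1/4; Jorunn 1/4; Vidar 1/4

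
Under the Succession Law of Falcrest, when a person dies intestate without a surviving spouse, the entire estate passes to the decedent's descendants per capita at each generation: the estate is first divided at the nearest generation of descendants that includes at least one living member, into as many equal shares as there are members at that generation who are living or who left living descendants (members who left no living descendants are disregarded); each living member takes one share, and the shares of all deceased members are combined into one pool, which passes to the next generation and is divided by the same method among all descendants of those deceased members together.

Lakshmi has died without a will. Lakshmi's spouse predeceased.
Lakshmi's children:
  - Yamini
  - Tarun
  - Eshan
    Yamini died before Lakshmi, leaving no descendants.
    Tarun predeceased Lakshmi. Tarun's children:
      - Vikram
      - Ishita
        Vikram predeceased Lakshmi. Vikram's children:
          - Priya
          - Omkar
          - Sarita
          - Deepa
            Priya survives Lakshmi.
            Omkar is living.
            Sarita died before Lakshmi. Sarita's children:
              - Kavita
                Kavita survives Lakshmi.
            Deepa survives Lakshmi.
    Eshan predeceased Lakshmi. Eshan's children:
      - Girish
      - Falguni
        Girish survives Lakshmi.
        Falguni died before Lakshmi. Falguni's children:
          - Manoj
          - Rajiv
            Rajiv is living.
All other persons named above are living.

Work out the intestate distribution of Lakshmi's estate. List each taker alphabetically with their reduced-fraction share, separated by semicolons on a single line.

There is no surviving spouse, so the entire estate passes to Lakshmi's descendants per capita at each generation.
No one at generation 1 (Tarun, Eshan) is living; moving to the next generation.
At generation 2 (Vikram, Ishita, Girish, Falguni) there are 4 shares of (1)/4 = 1/4 each.
Living: Ishita and Girish — each takes 1/4.
Deceased: Vikram and Falguni. Their combined 1/2 is pooled and carried to generation 3.
At generation 3 (Priya, Omkar, Sarita, Deepa, Manoj, Rajiv) there are 6 shares of (1/2)/6 = 1/12 each.
Living: Priya, Omkar, Deepa, Manoj, and Rajiv — each takes 1/12.
Deceased: Sarita. That 1/12 share is carried to generation 4.
At generation 4 (Kavita) there are 1 shares of (1/12)/1 = 1/12 each.
Living: Kavita — each takes 1/12.

Deepa 1/12; Girish 1/4; Ishita 1/4; Kavita 1/12; Manoj 1/12; Omkar 1/12; Priya 1/12; Rajiv 1/12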